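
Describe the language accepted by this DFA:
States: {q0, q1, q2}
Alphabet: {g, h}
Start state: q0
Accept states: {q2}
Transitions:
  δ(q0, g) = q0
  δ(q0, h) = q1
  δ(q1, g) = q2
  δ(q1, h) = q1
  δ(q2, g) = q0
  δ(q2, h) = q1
Testing a few strings:
  'hhg' → accept
  'h' → reject
  'gggh' → reject
  'hggh' → reject
State roles: q0=no suffix match; q1=one trailing h; q2=suffix is hg
All strings over {g,h} ending with hg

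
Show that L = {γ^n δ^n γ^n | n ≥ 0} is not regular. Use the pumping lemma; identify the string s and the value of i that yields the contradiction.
Assume L is regular with pumping length p. Idea: pumping the first γ-block unbalances it against the other two.
Choose s = γ^p δ^p γ^p ∈ L (|s| = 3p ≥ p). By the pumping lemma, s = xyz with |xy| ≤ p, |y| > 0, so y = γ^k with k ≥ 1, inside the first γ-block. Then xy²z = γ^(p+k) δ^p γ^p. The first block has length p+k ≠ p, so the three block lengths are no longer equal and xy²z ∉ L.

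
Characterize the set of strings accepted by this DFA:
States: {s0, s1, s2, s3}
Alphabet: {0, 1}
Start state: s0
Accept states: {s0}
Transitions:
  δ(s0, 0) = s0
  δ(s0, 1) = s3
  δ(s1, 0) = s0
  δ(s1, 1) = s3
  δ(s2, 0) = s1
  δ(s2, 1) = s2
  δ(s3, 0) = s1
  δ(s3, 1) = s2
Testing a few strings:
  '11' → reject
  '001' → reject
  '1' → reject
  '100' → accept
State roles: s0=value ≡ 0 (mod 4); s1=value ≡ 2 (mod 4); s2=value ≡ 3 (mod 4); s3=value ≡ 1 (mod 4)
All binary strings representing a multiple of 4 (read in base 2; leading zeros allowed and ε counts as 0)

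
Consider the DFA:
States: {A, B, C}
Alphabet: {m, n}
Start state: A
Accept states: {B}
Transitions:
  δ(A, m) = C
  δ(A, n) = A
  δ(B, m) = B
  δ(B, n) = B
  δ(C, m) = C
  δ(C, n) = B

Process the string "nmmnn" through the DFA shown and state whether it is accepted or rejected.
Processing string "nmmnn":
  A --n--> A
  A --m--> C
  C --m--> C
  C --n--> B
  B --n--> B
Final state: B
Accept states: {B}
Yes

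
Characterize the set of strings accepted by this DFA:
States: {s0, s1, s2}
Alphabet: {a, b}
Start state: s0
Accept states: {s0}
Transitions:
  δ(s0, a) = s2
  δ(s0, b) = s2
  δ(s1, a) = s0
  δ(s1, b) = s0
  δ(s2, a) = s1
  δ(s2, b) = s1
Testing a few strings:
  'aba' → accept
  'bab' → accept
  'abab' → reject
  'ab' → reject
State roles: s0=length ≡ 0 (mod 3); s1=length ≡ 2 (mod 3); s2=length ≡ 1 (mod 3)
All strings over {a,b} whose length is a multiple of 3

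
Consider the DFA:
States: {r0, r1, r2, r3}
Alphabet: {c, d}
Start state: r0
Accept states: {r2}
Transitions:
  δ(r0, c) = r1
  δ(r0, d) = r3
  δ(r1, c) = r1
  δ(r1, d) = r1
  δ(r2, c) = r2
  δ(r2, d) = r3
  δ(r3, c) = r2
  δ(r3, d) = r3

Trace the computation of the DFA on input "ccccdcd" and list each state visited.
read 'c': r0 → r1
  read 'c': r1 → r1
  read 'c': r1 → r1
  read 'c': r1 → r1
  read 'd': r1 → r1
  read 'c': r1 → r1
  read 'd': r1 → r1
r0 -> r1 -> r1 -> r1 -> r1 -> r1 -> r1 -> r1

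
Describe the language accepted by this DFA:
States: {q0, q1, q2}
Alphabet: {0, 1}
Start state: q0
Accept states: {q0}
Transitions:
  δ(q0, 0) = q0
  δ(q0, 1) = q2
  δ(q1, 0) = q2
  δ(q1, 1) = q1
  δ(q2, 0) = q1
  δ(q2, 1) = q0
Testing a few strings:
  '0011' → accept
  '00' → accept
  '1' → reject
  '1000' → reject
State roles: q0=value ≡ 0 (mod 3); q1=value ≡ 2 (mod 3); q2=value ≡ 1 (mod 3)
All binary strings representing a multiple of 3 (read in base 2; leading zeros allowed and ε counts as 0)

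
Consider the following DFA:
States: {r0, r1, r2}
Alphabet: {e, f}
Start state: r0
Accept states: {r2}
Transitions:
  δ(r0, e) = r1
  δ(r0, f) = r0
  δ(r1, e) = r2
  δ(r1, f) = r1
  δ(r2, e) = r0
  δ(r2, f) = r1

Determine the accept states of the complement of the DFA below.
Complement accept states = All states \ Original accept states
= {r0, r1, r2} \ {r2}
{r0, r1}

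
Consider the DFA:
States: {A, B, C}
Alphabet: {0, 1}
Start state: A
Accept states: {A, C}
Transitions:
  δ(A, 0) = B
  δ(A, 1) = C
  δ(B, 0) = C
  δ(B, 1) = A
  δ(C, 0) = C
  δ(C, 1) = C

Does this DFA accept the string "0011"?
Processing string "0011":
  A --0--> B
  B --0--> C
  C --1--> C
  C --1--> C
Final state: C
Accept states: {A, C}
Yes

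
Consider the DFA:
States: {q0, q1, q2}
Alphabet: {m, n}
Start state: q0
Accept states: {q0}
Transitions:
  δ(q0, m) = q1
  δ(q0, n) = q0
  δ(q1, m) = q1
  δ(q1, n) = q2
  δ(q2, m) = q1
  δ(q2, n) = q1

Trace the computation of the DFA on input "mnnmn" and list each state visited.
read 'm': q0 → q1
  read 'n': q1 → q2
  read 'n': q2 → q1
  read 'm': q1 → q1
  read 'n': q1 → q2
q0 -> q1 -> q2 -> q1 -> q1 -> q2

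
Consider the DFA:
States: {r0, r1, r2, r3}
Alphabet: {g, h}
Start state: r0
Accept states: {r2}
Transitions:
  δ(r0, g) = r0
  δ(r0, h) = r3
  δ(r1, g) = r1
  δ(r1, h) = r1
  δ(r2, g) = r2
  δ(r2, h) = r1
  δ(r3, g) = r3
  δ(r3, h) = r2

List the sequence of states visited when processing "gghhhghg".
read 'g': r0 → r0
  read 'g': r0 → r0
  read 'h': r0 → r3
  read 'h': r3 → r2
  read 'h': r2 → r1
  read 'g': r1 → r1
  read 'h': r1 → r1
  read 'g': r1 → r1
r0 -> r0 -> r0 -> r3 -> r2 -> r1 -> r1 -> r1 -> r1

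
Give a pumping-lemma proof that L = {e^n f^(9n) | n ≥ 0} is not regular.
Assume L is regular with pumping length p. Idea: pumping the e-block breaks the 1:9 ratio.
Choose s = e^p f^(9p) (length 10p ≥ p). By the pumping lemma, s = xyz with |xy| ≤ p, |y| > 0, so y = e^k with k ≥ 1. Then xy²z = e^(p+k) f^(9p). For this to be in L we would need 9p = 9(p+k), i.e. 9k = 0, contradicting k ≥ 1. So xy²z ∉ L.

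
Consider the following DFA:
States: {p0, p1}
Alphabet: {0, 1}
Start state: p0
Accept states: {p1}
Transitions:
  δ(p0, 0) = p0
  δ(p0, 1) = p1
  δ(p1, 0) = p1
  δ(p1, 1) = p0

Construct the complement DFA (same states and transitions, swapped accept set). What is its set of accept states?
Complement accept states = All states \ Original accept states
= {p0, p1} \ {p1}
{p0}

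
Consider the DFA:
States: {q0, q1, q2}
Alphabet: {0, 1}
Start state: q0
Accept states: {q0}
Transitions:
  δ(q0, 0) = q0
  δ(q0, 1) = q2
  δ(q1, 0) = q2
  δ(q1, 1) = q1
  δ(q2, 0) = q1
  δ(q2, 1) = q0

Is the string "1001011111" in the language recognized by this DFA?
Processing string "1001011111":
  q0 --1--> q2
  q2 --0--> q1
  q1 --0--> q2
  q2 --1--> q0
  q0 --0--> q0
  q0 --1--> q2
  q2 --1--> q0
  q0 --1--> q2
  q2 --1--> q0
  q0 --1--> q2
Final state: q2
Accept states: {q0}
No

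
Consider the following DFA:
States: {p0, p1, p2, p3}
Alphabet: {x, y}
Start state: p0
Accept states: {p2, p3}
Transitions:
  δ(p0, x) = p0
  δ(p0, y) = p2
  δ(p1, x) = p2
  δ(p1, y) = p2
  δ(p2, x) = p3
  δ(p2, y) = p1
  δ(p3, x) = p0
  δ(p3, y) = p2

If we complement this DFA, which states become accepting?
Complement accept states = All states \ Original accept states
= {p0, p1, p2, p3} \ {p2, p3}
{p0, p1}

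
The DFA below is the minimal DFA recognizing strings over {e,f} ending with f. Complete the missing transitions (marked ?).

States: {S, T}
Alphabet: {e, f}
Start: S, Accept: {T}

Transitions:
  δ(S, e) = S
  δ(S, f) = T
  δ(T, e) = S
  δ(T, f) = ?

From the language and accept set, identify what each state tracks — S: last symbol not f; T: last symbol is f.
Each missing δ(q, a) is the state matching the new tracked value after reading a.
δ(T, f) = T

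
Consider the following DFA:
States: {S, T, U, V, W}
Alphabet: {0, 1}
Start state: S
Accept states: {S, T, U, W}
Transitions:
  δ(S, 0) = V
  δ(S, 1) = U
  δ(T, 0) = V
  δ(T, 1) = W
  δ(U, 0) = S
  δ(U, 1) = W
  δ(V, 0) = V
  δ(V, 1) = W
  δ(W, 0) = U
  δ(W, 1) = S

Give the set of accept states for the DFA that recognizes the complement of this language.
Complement accept states = All states \ Original accept states
= {S, T, U, V, W} \ {S, T, U, W}
{V}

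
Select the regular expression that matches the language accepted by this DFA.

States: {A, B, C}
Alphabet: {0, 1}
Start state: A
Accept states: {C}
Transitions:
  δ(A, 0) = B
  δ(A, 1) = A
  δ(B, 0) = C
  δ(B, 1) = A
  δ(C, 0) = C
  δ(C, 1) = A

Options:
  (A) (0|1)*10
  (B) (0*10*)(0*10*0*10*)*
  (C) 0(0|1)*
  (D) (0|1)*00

Check each option against the DFA on short strings; one disagreement eliminates an option:
  (A) (0|1)*10: on '00' the DFA goes A → B → C and accepts (C ∈ Accept), but the regex does not match it → eliminate
  (B) (0*10*)(0*10*0*10*)*: on '1' the DFA goes A → A and rejects (A ∉ Accept), but the regex matches it → eliminate
  (C) 0(0|1)*: on '0' the DFA goes A → B and rejects (B ∉ Accept), but the regex matches it → eliminate
  (D) (0|1)*00: agrees with the DFA on every string of length ≤ 6
Only (D) is consistent with the DFA.
(D) (0|1)*00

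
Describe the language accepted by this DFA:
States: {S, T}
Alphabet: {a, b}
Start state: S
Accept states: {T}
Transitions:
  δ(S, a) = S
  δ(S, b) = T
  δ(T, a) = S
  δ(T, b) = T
Testing a few strings:
  'ab' → accept
  'bba' → reject
  'aba' → reject
  'aaa' → reject
State roles: S=last symbol not b; T=last symbol is b
All strings over {a,b} ending with b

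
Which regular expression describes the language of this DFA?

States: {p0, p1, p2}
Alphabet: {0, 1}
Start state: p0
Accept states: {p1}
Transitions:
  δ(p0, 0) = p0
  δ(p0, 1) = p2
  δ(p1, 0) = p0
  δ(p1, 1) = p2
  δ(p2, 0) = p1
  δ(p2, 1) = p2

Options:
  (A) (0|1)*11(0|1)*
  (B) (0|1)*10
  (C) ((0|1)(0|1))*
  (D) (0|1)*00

Check each option against the DFA on short strings; one disagreement eliminates an option:
  (A) (0|1)*11(0|1)*: on '10' the DFA goes p0 → p2 → p1 and accepts (p1 ∈ Accept), but the regex does not match it → eliminate
  (B) (0|1)*10: agrees with the DFA on every string of length ≤ 6
  (C) ((0|1)(0|1))*: on ε the DFA stays in p0 and rejects (p0 ∉ Accept), but the regex matches it → eliminate
  (D) (0|1)*00: on '00' the DFA goes p0 → p0 → p0 and rejects (p0 ∉ Accept), but the regex matches it → eliminate
Only (B) is consistent with the DFA.
(B) (0|1)*10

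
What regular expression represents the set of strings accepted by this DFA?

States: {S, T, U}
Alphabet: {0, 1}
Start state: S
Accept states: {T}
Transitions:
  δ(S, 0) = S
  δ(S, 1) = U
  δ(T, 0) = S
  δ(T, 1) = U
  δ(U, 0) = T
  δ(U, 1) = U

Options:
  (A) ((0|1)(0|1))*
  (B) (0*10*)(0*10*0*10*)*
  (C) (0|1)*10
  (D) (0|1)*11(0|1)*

Check each option against the DFA on short strings; one disagreement eliminates an option:
  (A) ((0|1)(0|1))*: on ε the DFA stays in S and rejects (S ∉ Accept), but the regex matches it → eliminate
  (B) (0*10*)(0*10*0*10*)*: on '1' the DFA goes S → U and rejects (U ∉ Accept), but the regex matches it → eliminate
  (C) (0|1)*10: agrees with the DFA on every string of length ≤ 6
  (D) (0|1)*11(0|1)*: on '10' the DFA goes S → U → T and accepts (T ∈ Accept), but the regex does not match it → eliminate
Only (C) is consistent with the DFA.
(C) (0|1)*10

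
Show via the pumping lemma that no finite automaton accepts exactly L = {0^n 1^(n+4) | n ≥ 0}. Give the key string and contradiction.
Assume L is regular with pumping length p. Idea: pumping the 0-block breaks the fixed offset of 4.
Choose s = 0^p 1^(p+4) ∈ L. By the pumping lemma, s = xyz with |xy| ≤ p, |y| > 0, so y = 0^k with k ≥ 1. Then xy²z = 0^(p+k) 1^(p+4). For this to be in L we would need p+4 = (p+k)+4, i.e. k = 0, contradicting k ≥ 1. So xy²z ∉ L.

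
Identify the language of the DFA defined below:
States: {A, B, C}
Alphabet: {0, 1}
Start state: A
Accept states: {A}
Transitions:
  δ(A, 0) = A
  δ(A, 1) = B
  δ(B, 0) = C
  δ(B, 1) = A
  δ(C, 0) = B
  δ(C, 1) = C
Testing a few strings:
  '000' → accept
  '0' → accept
  '1000' → reject
  '1010' → reject
State roles: A=value ≡ 0 (mod 3); B=value ≡ 1 (mod 3); C=value ≡ 2 (mod 3)
All binary strings representing a multiple of 3 (read in base 2; leading zeros allowed and ε counts as 0)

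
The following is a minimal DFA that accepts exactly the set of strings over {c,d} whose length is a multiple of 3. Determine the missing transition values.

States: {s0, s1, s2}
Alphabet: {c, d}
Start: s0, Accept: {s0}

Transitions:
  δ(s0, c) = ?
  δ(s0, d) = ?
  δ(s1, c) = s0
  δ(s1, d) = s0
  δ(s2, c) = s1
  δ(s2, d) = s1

From the language and accept set, identify what each state tracks — s0: length ≡ 0 (mod 3); s1: length ≡ 2 (mod 3); s2: length ≡ 1 (mod 3).
Each missing δ(q, a) is the state matching the new tracked value after reading a.
δ(s0, c) = s2; δ(s0, d) = s2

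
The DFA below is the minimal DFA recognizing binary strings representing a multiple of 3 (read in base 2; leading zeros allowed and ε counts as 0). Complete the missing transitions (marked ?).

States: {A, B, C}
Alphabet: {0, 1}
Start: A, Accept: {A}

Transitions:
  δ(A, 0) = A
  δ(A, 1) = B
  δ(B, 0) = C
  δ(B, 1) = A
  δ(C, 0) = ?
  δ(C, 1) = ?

From the language and accept set, identify what each state tracks — A: value ≡ 0 (mod 3); B: value ≡ 1 (mod 3); C: value ≡ 2 (mod 3).
Each missing δ(q, a) is the state matching the new tracked value after reading a.
δ(C, 0) = B; δ(C, 1) = C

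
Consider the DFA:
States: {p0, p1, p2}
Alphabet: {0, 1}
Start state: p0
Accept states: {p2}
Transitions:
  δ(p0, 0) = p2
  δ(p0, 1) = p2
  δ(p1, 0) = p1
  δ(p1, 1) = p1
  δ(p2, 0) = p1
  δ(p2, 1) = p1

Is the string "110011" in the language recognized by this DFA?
Processing string "110011":
  p0 --1--> p2
  p2 --1--> p1
  p1 --0--> p1
  p1 --0--> p1
  p1 --1--> p1
  p1 --1--> p1
Final state: p1
Accept states: {p2}
No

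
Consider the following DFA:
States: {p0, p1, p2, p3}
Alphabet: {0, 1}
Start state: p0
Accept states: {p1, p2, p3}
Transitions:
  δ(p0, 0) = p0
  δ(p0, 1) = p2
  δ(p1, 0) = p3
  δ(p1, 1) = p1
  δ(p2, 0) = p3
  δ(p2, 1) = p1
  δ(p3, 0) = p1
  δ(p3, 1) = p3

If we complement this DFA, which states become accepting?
Complement accept states = All states \ Original accept states
= {p0, p1, p2, p3} \ {p1, p2, p3}
{p0}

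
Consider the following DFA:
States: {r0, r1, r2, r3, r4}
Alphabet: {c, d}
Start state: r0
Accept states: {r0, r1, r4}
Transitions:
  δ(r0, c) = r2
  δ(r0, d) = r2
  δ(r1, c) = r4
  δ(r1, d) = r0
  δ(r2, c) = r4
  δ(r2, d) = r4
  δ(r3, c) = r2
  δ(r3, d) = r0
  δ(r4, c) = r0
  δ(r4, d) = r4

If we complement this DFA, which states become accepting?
Complement accept states = All states \ Original accept states
= {r0, r1, r2, r3, r4} \ {r0, r1, r4}
{r2, r3}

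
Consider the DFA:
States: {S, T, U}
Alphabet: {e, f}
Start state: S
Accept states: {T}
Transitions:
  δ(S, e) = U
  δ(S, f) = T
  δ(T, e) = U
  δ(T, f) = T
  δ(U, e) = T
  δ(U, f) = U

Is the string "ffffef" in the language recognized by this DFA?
Processing string "ffffef":
  S --f--> T
  T --f--> T
  T --f--> T
  T --f--> T
  T --e--> U
  U --f--> U
Final state: U
Accept states: {T}
No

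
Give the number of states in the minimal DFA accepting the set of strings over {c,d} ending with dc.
By Myhill–Nerode, count the distinguishable equivalence classes: three classes — suffix matches ε, d, or dc.
3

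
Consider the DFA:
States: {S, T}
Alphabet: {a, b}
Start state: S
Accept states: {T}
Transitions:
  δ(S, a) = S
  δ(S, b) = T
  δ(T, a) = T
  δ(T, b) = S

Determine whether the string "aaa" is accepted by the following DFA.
Processing string "aaa":
  S --a--> S
  S --a--> S
  S --a--> S
Final state: S
Accept states: {T}
No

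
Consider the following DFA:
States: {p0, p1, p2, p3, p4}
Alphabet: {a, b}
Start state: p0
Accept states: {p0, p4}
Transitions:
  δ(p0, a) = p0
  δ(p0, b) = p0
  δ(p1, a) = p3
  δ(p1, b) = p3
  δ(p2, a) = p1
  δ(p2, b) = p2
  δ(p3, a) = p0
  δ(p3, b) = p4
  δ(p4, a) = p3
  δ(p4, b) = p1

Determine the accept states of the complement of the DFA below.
Complement accept states = All states \ Original accept states
= {p0, p1, p2, p3, p4} \ {p0, p4}
{p1, p2, p3}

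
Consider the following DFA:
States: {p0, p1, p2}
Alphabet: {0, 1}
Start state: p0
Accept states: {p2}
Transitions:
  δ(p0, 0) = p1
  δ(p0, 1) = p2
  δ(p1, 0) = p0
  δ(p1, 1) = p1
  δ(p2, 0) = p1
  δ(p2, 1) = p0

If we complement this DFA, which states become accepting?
Complement accept states = All states \ Original accept states
= {p0, p1, p2} \ {p2}
{p0, p1}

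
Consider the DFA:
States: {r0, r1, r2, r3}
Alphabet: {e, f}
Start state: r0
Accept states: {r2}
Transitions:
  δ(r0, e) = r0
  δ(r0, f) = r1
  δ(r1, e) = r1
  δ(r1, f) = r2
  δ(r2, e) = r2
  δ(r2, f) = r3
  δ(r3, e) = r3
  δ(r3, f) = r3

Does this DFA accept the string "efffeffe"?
Processing string "efffeffe":
  r0 --e--> r0
  r0 --f--> r1
  r1 --f--> r2
  r2 --f--> r3
  r3 --e--> r3
  r3 --f--> r3
  r3 --f--> r3
  r3 --e--> r3
Final state: r3
Accept states: {r2}
No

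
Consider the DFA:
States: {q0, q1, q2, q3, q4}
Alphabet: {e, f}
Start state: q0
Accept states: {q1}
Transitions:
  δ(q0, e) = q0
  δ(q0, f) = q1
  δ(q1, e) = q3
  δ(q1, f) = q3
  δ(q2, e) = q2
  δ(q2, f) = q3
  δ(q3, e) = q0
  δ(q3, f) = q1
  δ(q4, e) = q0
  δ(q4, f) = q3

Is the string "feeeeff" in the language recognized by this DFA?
Processing string "feeeeff":
  q0 --f--> q1
  q1 --e--> q3
  q3 --e--> q0
  q0 --e--> q0
  q0 --e--> q0
  q0 --f--> q1
  q1 --f--> q3
Final state: q3
Accept states: {q1}
No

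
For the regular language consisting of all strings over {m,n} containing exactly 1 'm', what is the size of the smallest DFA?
By Myhill–Nerode, count the distinguishable equivalence classes: 3 classes — having seen 0, 1, or >1 copies of 'm'; the count-1 class is the only accepting one and >1 is dead.
3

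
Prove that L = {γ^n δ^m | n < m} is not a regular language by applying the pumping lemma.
Assume L is regular with pumping length p. Idea: pumping up the γ-block makes the γ-count reach the δ-count.
Choose s = γ^p δ^(p+1) ∈ L. By the pumping lemma, s = xyz with |xy| ≤ p, |y| > 0, so y = γ^k with k ≥ 1. Then xy²z = γ^(p+k) δ^(p+1). Since p+k ≥ p+1, the number of γ's is no longer strictly less than the number of δ's, so xy²z ∉ L.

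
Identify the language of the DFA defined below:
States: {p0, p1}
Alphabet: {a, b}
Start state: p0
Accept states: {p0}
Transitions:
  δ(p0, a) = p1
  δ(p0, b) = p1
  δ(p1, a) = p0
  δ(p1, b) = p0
Testing a few strings:
  'bb' → accept
  'aab' → reject
  'b' → reject
  'aa' → accept
State roles: p0=even length so far; p1=odd length so far
All strings over {a,b} of even length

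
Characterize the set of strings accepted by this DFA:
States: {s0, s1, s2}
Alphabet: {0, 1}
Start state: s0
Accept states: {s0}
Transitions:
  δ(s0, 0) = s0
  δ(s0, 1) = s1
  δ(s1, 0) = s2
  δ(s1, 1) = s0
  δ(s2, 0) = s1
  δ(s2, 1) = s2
Testing a few strings:
  '00' → accept
  '000' → accept
  '100' → reject
  '01' → reject
State roles: s0=value ≡ 0 (mod 3); s1=value ≡ 1 (mod 3); s2=value ≡ 2 (mod 3)
All binary strings representing a multiple of 3 (read in base 2; leading zeros allowed and ε counts as 0)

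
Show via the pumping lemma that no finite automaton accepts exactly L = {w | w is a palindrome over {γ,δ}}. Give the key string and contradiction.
Assume L is regular with pumping length p. Idea: pumping the leading γ-block breaks the symmetry.
Choose s = γ^p δ γ^p (a palindrome of length 2p+1 ≥ p). By the pumping lemma, s = xyz with |xy| ≤ p, |y| > 0, so y = γ^k with k > 0 (xy lies entirely in the first γ^p). Then xy²z = γ^(p+k) δ γ^p, which is not a palindrome since p+k ≠ p.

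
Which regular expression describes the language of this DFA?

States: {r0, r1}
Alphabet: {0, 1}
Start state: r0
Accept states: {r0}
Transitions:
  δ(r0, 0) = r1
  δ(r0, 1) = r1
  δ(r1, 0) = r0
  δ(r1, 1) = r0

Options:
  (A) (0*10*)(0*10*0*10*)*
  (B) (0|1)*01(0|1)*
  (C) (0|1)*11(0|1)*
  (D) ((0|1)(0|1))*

Check each option against the DFA on short strings; one disagreement eliminates an option:
  (A) (0*10*)(0*10*0*10*)*: on ε the DFA stays in r0 and accepts (r0 ∈ Accept), but the regex does not match it → eliminate
  (B) (0|1)*01(0|1)*: on ε the DFA stays in r0 and accepts (r0 ∈ Accept), but the regex does not match it → eliminate
  (C) (0|1)*11(0|1)*: on ε the DFA stays in r0 and accepts (r0 ∈ Accept), but the regex does not match it → eliminate
  (D) ((0|1)(0|1))*: agrees with the DFA on every string of length ≤ 6
Only (D) is consistent with the DFA.
(D) ((0|1)(0|1))*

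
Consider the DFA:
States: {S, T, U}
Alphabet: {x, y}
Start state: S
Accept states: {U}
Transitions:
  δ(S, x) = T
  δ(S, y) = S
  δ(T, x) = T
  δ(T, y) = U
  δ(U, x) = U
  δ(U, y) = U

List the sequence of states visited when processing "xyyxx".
read 'x': S → T
  read 'y': T → U
  read 'y': U → U
  read 'x': U → U
  read 'x': U → U
S -> T -> U -> U -> U -> U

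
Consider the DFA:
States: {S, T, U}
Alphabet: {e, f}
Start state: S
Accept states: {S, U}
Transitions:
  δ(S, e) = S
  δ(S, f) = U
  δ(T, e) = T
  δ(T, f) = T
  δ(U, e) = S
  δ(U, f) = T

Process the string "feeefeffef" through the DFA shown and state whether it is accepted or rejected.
Processing string "feeefeffef":
  S --f--> U
  U --e--> S
  S --e--> S
  S --e--> S
  S --f--> U
  U --e--> S
  S --f--> U
  U --f--> T
  T --e--> T
  T --f--> T
Final state: T
Accept states: {S, U}
No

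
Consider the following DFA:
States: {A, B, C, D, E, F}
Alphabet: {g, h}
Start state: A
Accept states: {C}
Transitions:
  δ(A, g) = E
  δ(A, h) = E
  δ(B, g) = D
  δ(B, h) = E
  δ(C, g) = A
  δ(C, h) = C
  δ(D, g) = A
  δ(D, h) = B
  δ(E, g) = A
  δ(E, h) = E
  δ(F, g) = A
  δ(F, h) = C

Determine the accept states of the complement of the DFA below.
Complement accept states = All states \ Original accept states
= {A, B, C, D, E, F} \ {C}
{A, B, D, E, F}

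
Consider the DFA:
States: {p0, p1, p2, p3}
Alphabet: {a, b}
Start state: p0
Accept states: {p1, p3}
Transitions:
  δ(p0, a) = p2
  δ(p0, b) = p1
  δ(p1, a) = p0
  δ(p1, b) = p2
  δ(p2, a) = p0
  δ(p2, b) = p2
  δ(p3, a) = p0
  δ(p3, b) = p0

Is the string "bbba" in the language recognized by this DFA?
Processing string "bbba":
  p0 --b--> p1
  p1 --b--> p2
  p2 --b--> p2
  p2 --a--> p0
Final state: p0
Accept states: {p1, p3}
No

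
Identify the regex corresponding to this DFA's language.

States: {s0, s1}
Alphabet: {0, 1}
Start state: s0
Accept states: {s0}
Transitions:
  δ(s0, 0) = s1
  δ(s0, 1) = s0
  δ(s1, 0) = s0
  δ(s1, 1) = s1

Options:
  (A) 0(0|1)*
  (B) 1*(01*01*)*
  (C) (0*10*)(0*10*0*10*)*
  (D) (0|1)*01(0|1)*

Check each option against the DFA on short strings; one disagreement eliminates an option:
  (A) 0(0|1)*: on ε the DFA stays in s0 and accepts (s0 ∈ Accept), but the regex does not match it → eliminate
  (B) 1*(01*01*)*: agrees with the DFA on every string of length ≤ 6
  (C) (0*10*)(0*10*0*10*)*: on ε the DFA stays in s0 and accepts (s0 ∈ Accept), but the regex does not match it → eliminate
  (D) (0|1)*01(0|1)*: on ε the DFA stays in s0 and accepts (s0 ∈ Accept), but the regex does not match it → eliminate
Only (B) is consistent with the DFA.
(B) 1*(01*01*)*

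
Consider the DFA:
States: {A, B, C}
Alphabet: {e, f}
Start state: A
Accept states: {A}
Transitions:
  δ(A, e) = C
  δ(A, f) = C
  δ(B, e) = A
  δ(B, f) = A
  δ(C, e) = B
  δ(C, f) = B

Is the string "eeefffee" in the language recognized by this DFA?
Processing string "eeefffee":
  A --e--> C
  C --e--> B
  B --e--> A
  A --f--> C
  C --f--> B
  B --f--> A
  A --e--> C
  C --e--> B
Final state: B
Accept states: {A}
No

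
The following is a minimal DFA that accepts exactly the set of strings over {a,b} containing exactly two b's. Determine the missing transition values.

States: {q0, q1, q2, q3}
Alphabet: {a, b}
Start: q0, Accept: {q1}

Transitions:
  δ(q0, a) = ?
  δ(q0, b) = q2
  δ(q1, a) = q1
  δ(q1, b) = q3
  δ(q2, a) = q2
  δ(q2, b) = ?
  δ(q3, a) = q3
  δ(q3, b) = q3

From the language and accept set, identify what each state tracks — q0: zero b's; q1: two b's; q2: one b; q3: ≥ three b's (dead).
Each missing δ(q, a) is the state matching the new tracked value after reading a.
δ(q0, a) = q0; δ(q2, b) = q1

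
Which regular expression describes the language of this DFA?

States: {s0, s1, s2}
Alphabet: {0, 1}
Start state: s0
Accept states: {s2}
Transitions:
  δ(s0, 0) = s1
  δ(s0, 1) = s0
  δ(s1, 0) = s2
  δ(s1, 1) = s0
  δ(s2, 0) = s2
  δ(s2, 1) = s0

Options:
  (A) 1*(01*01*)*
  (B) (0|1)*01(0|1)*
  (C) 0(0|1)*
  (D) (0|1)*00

Check each option against the DFA on short strings; one disagreement eliminates an option:
  (A) 1*(01*01*)*: on ε the DFA stays in s0 and rejects (s0 ∉ Accept), but the regex matches it → eliminate
  (B) (0|1)*01(0|1)*: on '00' the DFA goes s0 → s1 → s2 and accepts (s2 ∈ Accept), but the regex does not match it → eliminate
  (C) 0(0|1)*: on '0' the DFA goes s0 → s1 and rejects (s1 ∉ Accept), but the regex matches it → eliminate
  (D) (0|1)*00: agrees with the DFA on every string of length ≤ 6
Only (D) is consistent with the DFA.
(D) (0|1)*00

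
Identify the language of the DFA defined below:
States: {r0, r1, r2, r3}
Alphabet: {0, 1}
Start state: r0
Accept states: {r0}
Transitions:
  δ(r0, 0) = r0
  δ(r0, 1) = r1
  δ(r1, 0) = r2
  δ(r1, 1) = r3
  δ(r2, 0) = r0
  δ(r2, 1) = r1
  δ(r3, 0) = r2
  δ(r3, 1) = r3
Testing a few strings:
  '0011' → reject
  '010' → reject
  '011' → reject
  '100' → accept
State roles: r0=value ≡ 0 (mod 4); r1=value ≡ 1 (mod 4); r2=value ≡ 2 (mod 4); r3=value ≡ 3 (mod 4)
All binary strings representing a multiple of 4 (read in base 2; leading zeros allowed and ε counts as 0)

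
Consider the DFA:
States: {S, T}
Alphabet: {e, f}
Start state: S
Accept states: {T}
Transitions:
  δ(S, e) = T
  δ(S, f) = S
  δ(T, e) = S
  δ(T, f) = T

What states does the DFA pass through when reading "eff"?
read 'e': S → T
  read 'f': T → T
  read 'f': T → T
S -> T -> T -> T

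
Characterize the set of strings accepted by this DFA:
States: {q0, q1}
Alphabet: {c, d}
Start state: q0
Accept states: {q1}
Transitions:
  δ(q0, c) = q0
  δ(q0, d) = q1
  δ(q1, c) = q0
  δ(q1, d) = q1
Testing a few strings:
  'dc' → reject
  'dd' → accept
  'cdd' → accept
  'ddd' → accept
State roles: q0=last symbol not d; q1=last symbol is d
All strings over {c,d} ending with d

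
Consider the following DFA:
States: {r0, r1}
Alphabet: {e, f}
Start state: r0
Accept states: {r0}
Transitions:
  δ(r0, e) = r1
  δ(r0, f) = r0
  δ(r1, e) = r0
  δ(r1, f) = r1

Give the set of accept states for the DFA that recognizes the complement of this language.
Complement accept states = All states \ Original accept states
= {r0, r1} \ {r0}
{r1}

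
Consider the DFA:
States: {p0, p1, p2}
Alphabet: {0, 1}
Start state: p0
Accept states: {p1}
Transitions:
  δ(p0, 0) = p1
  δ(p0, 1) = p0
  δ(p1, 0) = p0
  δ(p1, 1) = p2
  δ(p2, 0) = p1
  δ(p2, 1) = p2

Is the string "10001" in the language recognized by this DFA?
Processing string "10001":
  p0 --1--> p0
  p0 --0--> p1
  p1 --0--> p0
  p0 --0--> p1
  p1 --1--> p2
Final state: p2
Accept states: {p1}
No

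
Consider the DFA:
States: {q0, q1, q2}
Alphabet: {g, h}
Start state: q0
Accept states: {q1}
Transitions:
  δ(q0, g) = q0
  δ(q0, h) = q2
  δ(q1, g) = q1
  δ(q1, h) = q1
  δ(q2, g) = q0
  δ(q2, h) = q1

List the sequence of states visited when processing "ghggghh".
read 'g': q0 → q0
  read 'h': q0 → q2
  read 'g': q2 → q0
  read 'g': q0 → q0
  read 'g': q0 → q0
  read 'h': q0 → q2
  read 'h': q2 → q1
q0 -> q0 -> q2 -> q0 -> q0 -> q0 -> q2 -> q1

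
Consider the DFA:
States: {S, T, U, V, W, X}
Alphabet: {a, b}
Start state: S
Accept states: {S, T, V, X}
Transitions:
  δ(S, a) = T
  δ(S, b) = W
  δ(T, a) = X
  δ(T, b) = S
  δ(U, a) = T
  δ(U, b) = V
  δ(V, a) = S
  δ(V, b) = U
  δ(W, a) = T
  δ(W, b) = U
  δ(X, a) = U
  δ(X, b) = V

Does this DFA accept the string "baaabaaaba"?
Processing string "baaabaaaba":
  S --b--> W
  W --a--> T
  T --a--> X
  X --a--> U
  U --b--> V
  V --a--> S
  S --a--> T
  T --a--> X
  X --b--> V
  V --a--> S
Final state: S
Accept states: {S, T, V, X}
Yes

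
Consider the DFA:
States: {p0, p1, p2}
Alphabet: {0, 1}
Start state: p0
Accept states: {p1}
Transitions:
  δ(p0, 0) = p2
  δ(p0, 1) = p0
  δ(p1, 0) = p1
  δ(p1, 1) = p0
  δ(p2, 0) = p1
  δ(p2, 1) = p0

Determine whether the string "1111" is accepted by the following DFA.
Processing string "1111":
  p0 --1--> p0
  p0 --1--> p0
  p0 --1--> p0
  p0 --1--> p0
Final state: p0
Accept states: {p1}
No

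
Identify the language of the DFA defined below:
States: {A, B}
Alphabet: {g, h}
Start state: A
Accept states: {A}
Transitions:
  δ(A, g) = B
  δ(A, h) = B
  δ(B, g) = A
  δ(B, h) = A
Testing a few strings:
  'gh' → accept
  'hhg' → reject
  'hh' → accept
  'g' → reject
State roles: A=even length so far; B=odd length so far
All strings over {g,h} of even length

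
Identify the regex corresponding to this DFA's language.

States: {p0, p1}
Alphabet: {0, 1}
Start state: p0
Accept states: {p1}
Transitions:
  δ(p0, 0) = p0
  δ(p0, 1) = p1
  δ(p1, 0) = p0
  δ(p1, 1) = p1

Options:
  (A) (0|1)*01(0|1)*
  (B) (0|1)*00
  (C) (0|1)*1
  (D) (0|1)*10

Check each option against the DFA on short strings; one disagreement eliminates an option:
  (A) (0|1)*01(0|1)*: on '1' the DFA goes p0 → p1 and accepts (p1 ∈ Accept), but the regex does not match it → eliminate
  (B) (0|1)*00: on '1' the DFA goes p0 → p1 and accepts (p1 ∈ Accept), but the regex does not match it → eliminate
  (C) (0|1)*1: agrees with the DFA on every string of length ≤ 6
  (D) (0|1)*10: on '1' the DFA goes p0 → p1 and accepts (p1 ∈ Accept), but the regex does not match it → eliminate
Only (C) is consistent with the DFA.
(C) (0|1)*1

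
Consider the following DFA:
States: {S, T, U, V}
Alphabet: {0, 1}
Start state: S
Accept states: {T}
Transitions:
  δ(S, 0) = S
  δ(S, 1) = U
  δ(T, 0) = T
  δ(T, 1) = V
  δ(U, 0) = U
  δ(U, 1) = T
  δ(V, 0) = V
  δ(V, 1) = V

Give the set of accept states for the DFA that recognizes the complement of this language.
Complement accept states = All states \ Original accept states
= {S, T, U, V} \ {T}
{S, U, V}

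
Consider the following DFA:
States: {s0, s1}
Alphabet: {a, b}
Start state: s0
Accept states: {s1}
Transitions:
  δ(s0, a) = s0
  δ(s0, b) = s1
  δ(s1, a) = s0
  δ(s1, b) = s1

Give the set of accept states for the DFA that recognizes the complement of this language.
Complement accept states = All states \ Original accept states
= {s0, s1} \ {s1}
{s0}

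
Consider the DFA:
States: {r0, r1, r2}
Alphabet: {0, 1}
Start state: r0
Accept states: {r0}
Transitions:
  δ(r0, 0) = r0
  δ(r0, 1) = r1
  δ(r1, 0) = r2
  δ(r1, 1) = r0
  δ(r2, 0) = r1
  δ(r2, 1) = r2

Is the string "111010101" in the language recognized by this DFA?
Processing string "111010101":
  r0 --1--> r1
  r1 --1--> r0
  r0 --1--> r1
  r1 --0--> r2
  r2 --1--> r2
  r2 --0--> r1
  r1 --1--> r0
  r0 --0--> r0
  r0 --1--> r1
Final state: r1
Accept states: {r0}
No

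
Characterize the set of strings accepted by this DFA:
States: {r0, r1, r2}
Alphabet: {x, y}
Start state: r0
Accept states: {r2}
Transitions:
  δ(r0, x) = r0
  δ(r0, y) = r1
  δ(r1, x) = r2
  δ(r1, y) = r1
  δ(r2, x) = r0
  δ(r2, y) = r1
Testing a few strings:
  'yyyy' → reject
  'x' → reject
  'yyxx' → reject
  'xxx' → reject
State roles: r0=no suffix match; r1=one trailing y; r2=suffix is yx
All strings over {x,y} ending with yx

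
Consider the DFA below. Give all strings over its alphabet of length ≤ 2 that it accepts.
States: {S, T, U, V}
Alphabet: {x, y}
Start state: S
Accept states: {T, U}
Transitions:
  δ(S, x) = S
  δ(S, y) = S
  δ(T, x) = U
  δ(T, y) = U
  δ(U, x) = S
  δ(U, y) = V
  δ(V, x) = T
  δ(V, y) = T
None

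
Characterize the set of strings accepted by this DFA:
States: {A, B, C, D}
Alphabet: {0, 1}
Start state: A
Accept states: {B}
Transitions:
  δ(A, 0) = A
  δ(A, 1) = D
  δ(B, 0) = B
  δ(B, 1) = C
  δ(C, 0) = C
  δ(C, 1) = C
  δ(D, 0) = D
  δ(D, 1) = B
Testing a few strings:
  '110' → accept
  '1' → reject
  '0101' → accept
  '1001' → accept
State roles: A=zero 1's; B=two 1's; C=≥ three 1's (dead); D=one 1
All binary strings containing exactly two 1's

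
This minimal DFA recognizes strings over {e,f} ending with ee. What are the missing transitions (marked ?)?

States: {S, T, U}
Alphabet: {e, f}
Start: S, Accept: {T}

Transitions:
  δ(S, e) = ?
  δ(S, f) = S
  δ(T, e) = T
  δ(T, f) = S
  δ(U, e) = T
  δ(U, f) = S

From the language and accept set, identify what each state tracks — S: last symbol not e; T: two trailing e's; U: one trailing e.
Each missing δ(q, a) is the state matching the new tracked value after reading a.
δ(S, e) = U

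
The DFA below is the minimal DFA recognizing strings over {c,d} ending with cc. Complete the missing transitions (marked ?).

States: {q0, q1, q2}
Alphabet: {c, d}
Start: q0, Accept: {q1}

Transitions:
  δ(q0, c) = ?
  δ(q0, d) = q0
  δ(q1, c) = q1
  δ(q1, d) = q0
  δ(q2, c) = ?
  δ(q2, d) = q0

From the language and accept set, identify what each state tracks — q0: last symbol not c; q1: two trailing c's; q2: one trailing c.
Each missing δ(q, a) is the state matching the new tracked value after reading a.
δ(q0, c) = q2; δ(q2, c) = q1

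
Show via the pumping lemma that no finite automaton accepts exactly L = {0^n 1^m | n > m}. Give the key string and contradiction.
Assume L is regular with pumping length p. Idea: pumping down the 0-block drops the 0-count to at most the 1-count.
Choose s = 0^(p+1) 1^p ∈ L (|s| = 2p+1 ≥ p). By the pumping lemma, s = xyz with |xy| ≤ p, |y| > 0, so y = 0^k with k ≥ 1. Take i = 0: xz = 0^(p+1−k) 1^p. Since k ≥ 1, p+1−k ≤ p, so the number of 0's is no longer strictly greater than the number of 1's, hence xz ∉ L.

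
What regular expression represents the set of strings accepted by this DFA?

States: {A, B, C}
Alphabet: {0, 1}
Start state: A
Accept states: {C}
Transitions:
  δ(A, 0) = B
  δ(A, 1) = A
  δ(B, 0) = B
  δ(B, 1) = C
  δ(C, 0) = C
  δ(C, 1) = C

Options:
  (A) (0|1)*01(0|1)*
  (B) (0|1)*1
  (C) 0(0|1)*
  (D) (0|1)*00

Check each option against the DFA on short strings; one disagreement eliminates an option:
  (A) (0|1)*01(0|1)*: agrees with the DFA on every string of length ≤ 6
  (B) (0|1)*1: on '1' the DFA goes A → A and rejects (A ∉ Accept), but the regex matches it → eliminate
  (C) 0(0|1)*: on '0' the DFA goes A → B and rejects (B ∉ Accept), but the regex matches it → eliminate
  (D) (0|1)*00: on '00' the DFA goes A → B → B and rejects (B ∉ Accept), but the regex matches it → eliminate
Only (A) is consistent with the DFA.
(A) (0|1)*01(0|1)*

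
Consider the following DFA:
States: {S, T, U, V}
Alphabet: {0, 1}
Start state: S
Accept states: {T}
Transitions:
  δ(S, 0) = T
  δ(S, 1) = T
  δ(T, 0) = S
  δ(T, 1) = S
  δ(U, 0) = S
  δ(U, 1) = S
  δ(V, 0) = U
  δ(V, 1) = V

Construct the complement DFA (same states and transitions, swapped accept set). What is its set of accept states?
Complement accept states = All states \ Original accept states
= {S, T, U, V} \ {T}
{S, U, V}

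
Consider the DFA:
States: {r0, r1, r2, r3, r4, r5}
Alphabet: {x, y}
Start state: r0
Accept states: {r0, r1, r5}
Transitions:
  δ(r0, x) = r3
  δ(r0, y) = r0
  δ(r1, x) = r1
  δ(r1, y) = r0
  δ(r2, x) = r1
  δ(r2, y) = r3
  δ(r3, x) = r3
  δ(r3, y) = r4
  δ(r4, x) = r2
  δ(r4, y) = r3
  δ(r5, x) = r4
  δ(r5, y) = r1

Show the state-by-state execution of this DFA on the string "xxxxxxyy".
read 'x': r0 → r3
  read 'x': r3 → r3
  read 'x': r3 → r3
  read 'x': r3 → r3
  read 'x': r3 → r3
  read 'x': r3 → r3
  read 'y': r3 → r4
  read 'y': r4 → r3
r0 -> r3 -> r3 -> r3 -> r3 -> r3 -> r3 -> r4 -> r3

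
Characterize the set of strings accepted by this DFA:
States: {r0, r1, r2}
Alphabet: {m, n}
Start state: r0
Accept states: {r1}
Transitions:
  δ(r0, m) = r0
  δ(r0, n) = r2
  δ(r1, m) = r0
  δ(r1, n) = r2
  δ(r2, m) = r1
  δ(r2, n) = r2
Testing a few strings:
  'mmnn' → reject
  'nnn' → reject
  'm' → reject
  'mmm' → reject
State roles: r0=no suffix match; r1=suffix is nm; r2=one trailing n
All strings over {m,n} ending with nm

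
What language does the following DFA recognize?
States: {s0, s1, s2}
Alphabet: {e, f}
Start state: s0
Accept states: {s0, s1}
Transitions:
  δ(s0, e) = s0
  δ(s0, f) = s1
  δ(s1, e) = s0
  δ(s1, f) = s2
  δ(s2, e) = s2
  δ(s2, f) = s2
Testing a few strings:
  'e' → accept
  'eff' → reject
  'ffef' → reject
  'f' → accept
State roles: s0=last symbol not f (ok); s1=last symbol f (ok); s2=saw ff (dead)
All strings over {e,f} with no two consecutive f's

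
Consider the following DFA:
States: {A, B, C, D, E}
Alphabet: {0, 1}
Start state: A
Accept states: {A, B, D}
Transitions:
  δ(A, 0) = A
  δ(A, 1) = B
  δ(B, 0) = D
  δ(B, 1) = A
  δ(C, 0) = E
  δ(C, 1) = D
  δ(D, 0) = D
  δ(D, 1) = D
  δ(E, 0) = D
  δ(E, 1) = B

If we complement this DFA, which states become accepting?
Complement accept states = All states \ Original accept states
= {A, B, C, D, E} \ {A, B, D}
{C, E}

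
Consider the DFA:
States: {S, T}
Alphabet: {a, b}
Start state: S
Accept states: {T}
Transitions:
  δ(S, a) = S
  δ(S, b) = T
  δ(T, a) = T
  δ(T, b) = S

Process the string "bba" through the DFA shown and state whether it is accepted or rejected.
Processing string "bba":
  S --b--> T
  T --b--> S
  S --a--> S
Final state: S
Accept states: {T}
No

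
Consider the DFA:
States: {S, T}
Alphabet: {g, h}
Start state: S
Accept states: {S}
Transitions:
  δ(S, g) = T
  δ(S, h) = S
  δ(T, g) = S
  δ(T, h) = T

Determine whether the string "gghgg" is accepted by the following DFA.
Processing string "gghgg":
  S --g--> T
  T --g--> S
  S --h--> S
  S --g--> T
  T --g--> S
Final state: S
Accept states: {S}
Yes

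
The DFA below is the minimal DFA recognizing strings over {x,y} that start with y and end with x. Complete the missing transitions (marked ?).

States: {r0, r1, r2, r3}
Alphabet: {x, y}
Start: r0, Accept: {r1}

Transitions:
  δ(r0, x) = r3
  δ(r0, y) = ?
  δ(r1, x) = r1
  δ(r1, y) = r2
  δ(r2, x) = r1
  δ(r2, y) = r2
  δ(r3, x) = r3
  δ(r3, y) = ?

From the language and accept set, identify what each state tracks — r0: no input read; r1: started with y, last symbol x; r2: started with y, last symbol y; r3: started with x (dead).
Each missing δ(q, a) is the state matching the new tracked value after reading a.
δ(r0, y) = r2; δ(r3, y) = r3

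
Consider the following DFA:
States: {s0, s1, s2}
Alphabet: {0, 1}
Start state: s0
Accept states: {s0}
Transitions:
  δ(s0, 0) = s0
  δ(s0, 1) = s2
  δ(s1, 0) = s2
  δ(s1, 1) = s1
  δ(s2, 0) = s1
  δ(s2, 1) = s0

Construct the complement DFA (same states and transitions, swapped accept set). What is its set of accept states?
Complement accept states = All states \ Original accept states
= {s0, s1, s2} \ {s0}
{s1, s2}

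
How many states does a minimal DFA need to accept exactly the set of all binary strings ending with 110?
By Myhill–Nerode, count the distinguishable equivalence classes: 4 classes — one per longest suffix of the input that is a prefix of '110' (lengths 0 through 3); only the length-3 class is accepting.
4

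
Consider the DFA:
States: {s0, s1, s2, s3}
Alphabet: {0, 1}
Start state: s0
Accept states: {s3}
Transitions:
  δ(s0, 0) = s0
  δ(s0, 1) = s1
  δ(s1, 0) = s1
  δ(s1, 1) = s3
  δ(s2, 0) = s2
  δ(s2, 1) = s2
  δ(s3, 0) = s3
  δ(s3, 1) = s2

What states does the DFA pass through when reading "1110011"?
read '1': s0 → s1
  read '1': s1 → s3
  read '1': s3 → s2
  read '0': s2 → s2
  read '0': s2 → s2
  read '1': s2 → s2
  read '1': s2 → s2
s0 -> s1 -> s3 -> s2 -> s2 -> s2 -> s2 -> s2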